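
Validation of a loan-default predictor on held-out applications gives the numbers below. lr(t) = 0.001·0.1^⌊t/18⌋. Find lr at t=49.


n_drops = ⌊49/18⌋ = 2
lr = 0.001·0.1^2 = 0.001·0.01 = 0.00001

0.00001


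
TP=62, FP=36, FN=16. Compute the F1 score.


Precision = 62/98 = 0.6327
Recall = 62/78 = 0.7949
F1 = 2·P·R/(P+R) = 2·TP/(2·TP+FP+FN) = 124/(124+36+16) = 124/176 = 0.7045

0.7045


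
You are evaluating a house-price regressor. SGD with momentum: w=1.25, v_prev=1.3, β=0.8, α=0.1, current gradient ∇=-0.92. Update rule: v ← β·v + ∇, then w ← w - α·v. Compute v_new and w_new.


v_new = 0.8·1.3 - 0.92 = 1.04 - 0.92 = 0.12
w_new = 1.25 - 0.1·0.12 = 1.25 - 0.012 = 1.238

v_new=0.12, w_new=1.238


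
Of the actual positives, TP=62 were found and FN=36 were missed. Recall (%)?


Recall = TP/(TP+FN)
= 62/(62+36)
= 62/98 = 63.27%

63.27%


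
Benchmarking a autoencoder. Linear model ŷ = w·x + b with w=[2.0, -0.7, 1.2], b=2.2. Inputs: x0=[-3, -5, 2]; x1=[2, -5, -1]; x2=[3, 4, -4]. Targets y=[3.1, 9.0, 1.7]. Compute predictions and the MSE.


ŷ0 = (2.0)·(-3) + (-0.7)·(-5) + (1.2)·(2) + 2.2 = 2.1
ŷ1 = (2.0)·(2) + (-0.7)·(-5) + (1.2)·(-1) + 2.2 = 8.5
ŷ2 = (2.0)·(3) + (-0.7)·(4) + (1.2)·(-4) + 2.2 = 0.6
errors² = [1.0, 0.25, 1.21]
MSE = 2.4600/3 = 0.82

0.82


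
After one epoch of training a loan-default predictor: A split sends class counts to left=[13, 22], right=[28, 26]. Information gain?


Parent = [41, 48], H_parent = 0.9955
H_left = 0.9518 (n=35), H_right = 0.999 (n=54)
H_children = (35/89)·0.9518 + (54/89)·0.999 = 0.9804
IG = 0.9955 - 0.9804 = 0.0151

0.0151


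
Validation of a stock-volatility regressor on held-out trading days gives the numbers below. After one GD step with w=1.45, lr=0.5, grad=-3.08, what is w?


w_new = w - α·∇
= 1.45 - 0.5·-3.08
= 1.45 + 1.54
= 2.99

2.99


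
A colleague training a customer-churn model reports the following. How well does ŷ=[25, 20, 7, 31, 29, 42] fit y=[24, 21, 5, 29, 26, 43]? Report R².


ȳ = 24.6667
SS_res = Σ(y-ŷ)² = 20
SS_tot = Σ(y-ȳ)² = 757.33
R² = 1 - SS_res/SS_tot = 1 - 0.0264 = 0.9736

0.9736


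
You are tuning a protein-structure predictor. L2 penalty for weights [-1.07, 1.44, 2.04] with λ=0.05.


‖w‖₂² = (-1.07)² + (1.44)² + (2.04)²
     = 1.1449 + 2.0736 + 4.1616
     = 7.3801
λ·‖w‖₂² = 0.05·7.3801 = 0.369005

0.369005


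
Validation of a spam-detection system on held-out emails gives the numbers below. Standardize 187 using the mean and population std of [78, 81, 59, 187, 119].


μ = 104.8, σ = 45.477
z = (187 - 104.8)/45.477 = 1.8075

1.8075


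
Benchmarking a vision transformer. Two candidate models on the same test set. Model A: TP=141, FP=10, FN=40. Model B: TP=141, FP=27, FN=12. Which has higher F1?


Model A: P=141/151=0.9338, R=141/181=0.779, F1=2PR/(P+R)=2TP/(2TP+FP+FN)=282/332=0.8494
Model B: P=141/168=0.8393, R=141/153=0.9216, F1=2PR/(P+R)=2TP/(2TP+FP+FN)=282/321=0.8785
0.8494 < 0.8785 → Model B

Model B


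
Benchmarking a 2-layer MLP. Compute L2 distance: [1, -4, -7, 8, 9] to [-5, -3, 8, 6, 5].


d = √((1+ 5)² + (-4+ 3)² + (-7-8)² + (8-6)² + (9-5)²)
  = √(36 + 1 + 225 + 4 + 16)
  = √282 = 16.7929

16.7929


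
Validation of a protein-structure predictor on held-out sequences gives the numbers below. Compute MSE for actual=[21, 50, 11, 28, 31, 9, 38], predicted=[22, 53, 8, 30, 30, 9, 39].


Squared errors: (21-22)²=1, (50-53)²=9, (11-8)²=9, (28-30)²=4, (31-30)²=1, (9-9)²=0, (38-39)²=1
Sum = 25
MSE = 25/7 = 25/7

25/7


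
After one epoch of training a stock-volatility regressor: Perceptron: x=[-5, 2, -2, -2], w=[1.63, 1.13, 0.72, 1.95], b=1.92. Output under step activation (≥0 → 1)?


z = (-5)·(1.63) + (2)·(1.13) + (-2)·(0.72) + (-2)·(1.95) + 1.92
  = -9.31
step(z) = 0 (z<0)

0


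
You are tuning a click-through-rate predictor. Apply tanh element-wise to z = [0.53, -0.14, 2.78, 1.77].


tanh(0.53) = 0.4854
tanh(-0.14) = -0.1391
tanh(2.78) = 0.9923
tanh(1.77) = 0.9436
result = [0.4854, -0.1391, 0.9923, 0.9436]

[0.4854, -0.1391, 0.9923, 0.9436]


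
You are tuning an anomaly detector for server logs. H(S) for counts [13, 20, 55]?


Probabilities: [13/88, 20/88, 55/88] ≈ [0.1477, 0.2273, 0.625]
H = -((13/88)·log₂(13/88) + (20/88)·log₂(20/88) + (55/88)·log₂(55/88))
  = 1.3172 bits

1.3172 bits


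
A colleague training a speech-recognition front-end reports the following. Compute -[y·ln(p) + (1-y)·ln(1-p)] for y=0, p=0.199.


BCE = -[y·ln(p) + (1-y)·ln(1-p)]
= -0 - 1·ln(1-0.199)
= -ln(0.801) = 0.2219

0.2219


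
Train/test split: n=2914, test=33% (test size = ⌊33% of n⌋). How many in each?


Test = ⌊2914·33/100⌋ = 961
Train = 2914 - 961 = 1953

Train: 1953, Test: 961


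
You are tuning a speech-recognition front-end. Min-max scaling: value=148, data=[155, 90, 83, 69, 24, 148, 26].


min=24, max=155
(148-24)/(155-24) = 124/131 = 0.9466

0.9466


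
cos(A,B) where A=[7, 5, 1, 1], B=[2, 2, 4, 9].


A·B = 7·2 + 5·2 + 1·4 + 1·9 = 37
‖A‖ = √76 = 8.7178, ‖B‖ = √105 = 10.247
cos = 37/(√76·√105) = 37/√7980 = 0.4142

0.4142


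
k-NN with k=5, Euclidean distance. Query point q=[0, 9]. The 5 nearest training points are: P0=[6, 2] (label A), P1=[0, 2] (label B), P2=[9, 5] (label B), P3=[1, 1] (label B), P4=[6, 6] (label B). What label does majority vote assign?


d(q,P0) = 9.2195  (label A)
d(q,P1) = 7.0  (label B)
d(q,P2) = 9.8489  (label B)
d(q,P3) = 8.0623  (label B)
d(q,P4) = 6.7082  (label B)
Votes: A=1, B=4
Majority → B

B


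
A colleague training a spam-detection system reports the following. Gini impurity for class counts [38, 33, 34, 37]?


Probabilities: [38/142, 33/142, 34/142, 37/142] ≈ [0.2676, 0.2324, 0.2394, 0.2606]
Σpᵢ² = (1444 + 1089 + 1156 + 1369)/142² = 5058/20164
Gini = 1 - Σpᵢ² = 1 - 5058/20164 = 0.7492

0.7492


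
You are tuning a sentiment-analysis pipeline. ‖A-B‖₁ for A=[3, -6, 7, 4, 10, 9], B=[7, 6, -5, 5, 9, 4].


d = |3-7| + |-6-6| + |7+ 5| + |4-5| + |10-9| + |9-4|
  = 4 + 12 + 12 + 1 + 1 + 5
  = 35

35


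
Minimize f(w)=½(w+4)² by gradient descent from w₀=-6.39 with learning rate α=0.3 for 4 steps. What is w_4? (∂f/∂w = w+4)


step 1: grad = -6.39+4 = -2.39; w = -6.39 - 0.3·(-2.39) = -5.673
step 2: grad = -5.673+4 = -1.673; w = -5.673 - 0.3·(-1.673) = -5.1711
step 3: grad = -5.1711+4 = -1.1711; w = -5.1711 - 0.3·(-1.1711) = -4.81977
step 4: grad = -4.81977+4 = -0.81977; w = -4.81977 - 0.3·(-0.81977) = -4.573839

-4.573839


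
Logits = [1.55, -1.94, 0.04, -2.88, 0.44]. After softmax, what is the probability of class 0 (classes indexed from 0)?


Exponentials: e^1.55=4.7115, e^-1.94=0.1437, e^0.04=1.0408, e^-2.88=0.0561, e^0.44=1.5527
Sum = 7.5048
Softmax = [0.6278, 0.0191, 0.1387, 0.0075, 0.2069]
p[0] = 4.7115/7.5048 = 0.6278

0.6278


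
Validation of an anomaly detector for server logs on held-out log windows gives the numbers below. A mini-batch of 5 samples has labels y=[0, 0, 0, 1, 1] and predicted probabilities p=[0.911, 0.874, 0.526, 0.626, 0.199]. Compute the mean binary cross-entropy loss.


L[0] = -ln(1-0.911) = -ln(0.089) = 2.4191
L[1] = -ln(1-0.874) = -ln(0.126) = 2.0715
L[2] = -ln(1-0.526) = -ln(0.474) = 0.7465
L[3] = -ln(0.626) = 0.4684
L[4] = -ln(0.199) = 1.6145
mean = (2.4191 + 2.0715 + 0.7465 + 0.4684 + 1.6145)/5 = 1.464

1.464


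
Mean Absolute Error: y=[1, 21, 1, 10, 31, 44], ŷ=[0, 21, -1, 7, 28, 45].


Absolute errors: |1-0|=1, |21-21|=0, |1+ 1|=2, |10-7|=3, |31-28|=3, |44-45|=1
Sum = 10
MAE = 10/6 = 5/3

5/3


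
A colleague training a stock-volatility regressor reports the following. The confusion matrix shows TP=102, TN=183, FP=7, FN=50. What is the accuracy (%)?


Accuracy = (TP+TN)/(TP+TN+FP+FN)
= (102+183)/(342)
= 285/342 = 83.33%

83.33%


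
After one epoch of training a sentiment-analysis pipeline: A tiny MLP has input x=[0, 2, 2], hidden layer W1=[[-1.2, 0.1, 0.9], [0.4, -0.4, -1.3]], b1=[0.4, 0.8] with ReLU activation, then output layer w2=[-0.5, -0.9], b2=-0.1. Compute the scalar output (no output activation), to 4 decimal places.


z1[0] = (-1.2)·(0) + (0.1)·(2) + (0.9)·(2) + 0.4 = 2.4
z1[1] = (0.4)·(0) + (-0.4)·(2) + (-1.3)·(2) + 0.8 = -2.6
h = ReLU(z1) = [2.4, 0.0]
output = (-0.5)·(2.4) + (-0.9)·(0.0) - 0.1 = -1.3

-1.3


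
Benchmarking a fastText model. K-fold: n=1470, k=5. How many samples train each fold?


Fold size = 1470/5 = 294
Training per fold = 1470 - 294 = 1176

1176


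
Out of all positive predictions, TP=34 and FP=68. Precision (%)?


Precision = TP/(TP+FP)
= 34/(34+68)
= 34/102 = 33.33%

33.33%


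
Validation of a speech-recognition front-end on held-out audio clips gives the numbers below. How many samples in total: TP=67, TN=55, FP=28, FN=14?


Total = TP + TN + FP + FN
= 67 + 55 + 28 + 14
= 164
(Predicted positive: 95, predicted negative: 69)

164


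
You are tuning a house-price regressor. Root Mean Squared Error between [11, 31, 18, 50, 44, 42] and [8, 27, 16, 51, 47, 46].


MSE = 55/6 = 9.1667
RMSE = √(55/6) = 3.0277

3.0277


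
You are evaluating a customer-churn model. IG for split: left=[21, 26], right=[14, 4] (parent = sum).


Parent = [35, 30], H_parent = 0.9957
H_left = 0.9918 (n=47), H_right = 0.7642 (n=18)
H_children = (47/65)·0.9918 + (18/65)·0.7642 = 0.9288
IG = 0.9957 - 0.9288 = 0.0669

0.0669


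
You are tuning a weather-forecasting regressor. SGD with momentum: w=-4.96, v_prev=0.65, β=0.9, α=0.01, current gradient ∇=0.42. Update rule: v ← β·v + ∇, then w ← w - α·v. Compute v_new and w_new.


v_new = 0.9·0.65 + 0.42 = 0.585 + 0.42 = 1.005
w_new = -4.96 - 0.01·1.005 = -4.96 - 0.01005 = -4.97005

v_new=1.005, w_new=-4.97005


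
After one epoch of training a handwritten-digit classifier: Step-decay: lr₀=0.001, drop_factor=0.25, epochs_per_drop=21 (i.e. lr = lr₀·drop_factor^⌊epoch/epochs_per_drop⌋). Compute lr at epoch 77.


n_drops = ⌊77/21⌋ = 3
lr = 0.001·0.25^3 = 0.001·0.015625 = 0.000015625

0.000015625


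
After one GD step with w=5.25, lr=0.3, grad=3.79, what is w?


w_new = w - α·∇
= 5.25 - 0.3·3.79
= 5.25 - 1.137
= 4.113

4.113


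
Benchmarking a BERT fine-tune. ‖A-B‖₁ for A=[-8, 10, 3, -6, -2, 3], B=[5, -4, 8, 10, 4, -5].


d = |-8-5| + |10+ 4| + |3-8| + |-6-10| + |-2-4| + |3+ 5|
  = 13 + 14 + 5 + 16 + 6 + 8
  = 62

62


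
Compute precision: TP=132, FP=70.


Precision = TP/(TP+FP)
= 132/(132+70)
= 132/202 = 65.35%

65.35%


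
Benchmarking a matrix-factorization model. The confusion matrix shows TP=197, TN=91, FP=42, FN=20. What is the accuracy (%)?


Accuracy = (TP+TN)/(TP+TN+FP+FN)
= (197+91)/(350)
= 288/350 = 82.29%

82.29%


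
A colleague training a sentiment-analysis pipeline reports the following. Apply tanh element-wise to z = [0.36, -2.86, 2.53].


tanh(0.36) = 0.3452
tanh(-2.86) = -0.9935
tanh(2.53) = 0.9874
result = [0.3452, -0.9935, 0.9874]

[0.3452, -0.9935, 0.9874]


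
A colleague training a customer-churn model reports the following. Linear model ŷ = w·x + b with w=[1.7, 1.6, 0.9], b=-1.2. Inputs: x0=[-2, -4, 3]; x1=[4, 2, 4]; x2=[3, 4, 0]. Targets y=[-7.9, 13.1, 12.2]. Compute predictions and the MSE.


ŷ0 = (1.7)·(-2) + (1.6)·(-4) + (0.9)·(3) - 1.2 = -8.3
ŷ1 = (1.7)·(4) + (1.6)·(2) + (0.9)·(4) - 1.2 = 12.4
ŷ2 = (1.7)·(3) + (1.6)·(4) + (0.9)·(0) - 1.2 = 10.3
errors² = [0.16, 0.49, 3.61]
MSE = 4.2600/3 = 1.42

1.42


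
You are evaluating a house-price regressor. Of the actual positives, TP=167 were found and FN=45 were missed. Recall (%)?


Recall = TP/(TP+FN)
= 167/(167+45)
= 167/212 = 78.77%

78.77%


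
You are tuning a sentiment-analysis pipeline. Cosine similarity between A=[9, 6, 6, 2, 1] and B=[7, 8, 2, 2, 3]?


A·B = 9·7 + 6·8 + 6·2 + 2·2 + 1·3 = 130
‖A‖ = √158 = 12.5698, ‖B‖ = √130 = 11.4018
cos = 130/(√158·√130) = 130/√20540 = 0.9071

0.9071


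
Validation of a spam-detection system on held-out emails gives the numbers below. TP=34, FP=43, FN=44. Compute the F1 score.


Precision = 34/77 = 0.4416
Recall = 34/78 = 0.4359
F1 = 2·P·R/(P+R) = 2·TP/(2·TP+FP+FN) = 68/(68+43+44) = 68/155 = 0.4387

0.4387


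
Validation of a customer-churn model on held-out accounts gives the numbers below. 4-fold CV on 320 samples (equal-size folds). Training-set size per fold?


Fold size = 320/4 = 80
Training per fold = 320 - 80 = 240

240


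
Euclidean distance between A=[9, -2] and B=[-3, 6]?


d = √((9+ 3)² + (-2-6)²)
  = √(144 + 64)
  = √208 = 14.4222

14.4222


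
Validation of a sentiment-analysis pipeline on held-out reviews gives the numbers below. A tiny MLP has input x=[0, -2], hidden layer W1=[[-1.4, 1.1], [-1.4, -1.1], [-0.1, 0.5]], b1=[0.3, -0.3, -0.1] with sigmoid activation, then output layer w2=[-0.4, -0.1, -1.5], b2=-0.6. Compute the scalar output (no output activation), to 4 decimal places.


z1[0] = (-1.4)·(0) + (1.1)·(-2) + 0.3 = -1.9
z1[1] = (-1.4)·(0) + (-1.1)·(-2) - 0.3 = 1.9
z1[2] = (-0.1)·(0) + (0.5)·(-2) - 0.1 = -1.1
h = sigmoid(z1) = [0.1301, 0.8699, 0.2497]
output = (-0.4)·(0.1301) + (-0.1)·(0.8699) + (-1.5)·(0.2497) - 0.6 = -1.1136

-1.1136


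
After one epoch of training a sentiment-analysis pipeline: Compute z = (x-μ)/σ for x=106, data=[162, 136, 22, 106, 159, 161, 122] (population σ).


μ = 124, σ = 46.1581
z = (106 - 124)/46.1581 = -0.39

-0.39


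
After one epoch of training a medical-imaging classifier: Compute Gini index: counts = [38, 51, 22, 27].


Probabilities: [38/138, 51/138, 22/138, 27/138] ≈ [0.2754, 0.3696, 0.1594, 0.1957]
Σpᵢ² = (1444 + 2601 + 484 + 729)/138² = 5258/19044
Gini = 1 - Σpᵢ² = 1 - 5258/19044 = 0.7239

0.7239


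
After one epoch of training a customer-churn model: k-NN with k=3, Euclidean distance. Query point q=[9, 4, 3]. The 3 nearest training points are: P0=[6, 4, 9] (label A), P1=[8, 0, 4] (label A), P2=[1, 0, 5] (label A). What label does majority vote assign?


d(q,P0) = 6.7082  (label A)
d(q,P1) = 4.2426  (label A)
d(q,P2) = 9.1652  (label A)
Votes: A=3, B=0
Majority → A

A


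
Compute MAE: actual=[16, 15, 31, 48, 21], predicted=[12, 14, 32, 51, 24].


Absolute errors: |16-12|=4, |15-14|=1, |31-32|=1, |48-51|=3, |21-24|=3
Sum = 12
MAE = 12/5 = 12/5

12/5


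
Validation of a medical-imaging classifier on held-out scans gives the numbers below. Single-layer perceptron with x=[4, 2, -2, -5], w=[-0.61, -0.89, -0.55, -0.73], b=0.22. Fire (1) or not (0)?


z = (4)·(-0.61) + (2)·(-0.89) + (-2)·(-0.55) + (-5)·(-0.73) + 0.22
  = 0.75
step(z) = 1 (z≥0)

1


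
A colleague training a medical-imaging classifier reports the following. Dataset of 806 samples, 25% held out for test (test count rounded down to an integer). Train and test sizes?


Test = ⌊806·25/100⌋ = 201
Train = 806 - 201 = 605

Train: 605, Test: 201


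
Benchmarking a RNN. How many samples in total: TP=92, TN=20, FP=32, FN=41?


Total = TP + TN + FP + FN
= 92 + 20 + 32 + 41
= 185
(Predicted positive: 124, predicted negative: 61)

185


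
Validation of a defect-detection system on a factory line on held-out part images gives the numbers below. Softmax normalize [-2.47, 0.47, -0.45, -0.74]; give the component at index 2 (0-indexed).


Exponentials: e^-2.47=0.0846, e^0.47=1.6, e^-0.45=0.6376, e^-0.74=0.4771
Sum = 2.7993
Softmax = [0.0302, 0.5716, 0.2278, 0.1704]
p[2] = 0.6376/2.7993 = 0.2278

0.2278


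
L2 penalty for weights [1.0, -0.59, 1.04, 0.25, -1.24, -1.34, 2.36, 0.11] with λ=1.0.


‖w‖₂² = (1.0)² + (-0.59)² + (1.04)² + (0.25)² + (-1.24)² + (-1.34)² + (2.36)² + (0.11)²
     = 1 + 0.3481 + 1.0816 + 0.0625 + 1.5376 + 1.7956 + 5.5696 + 0.0121
     = 11.4071
λ·‖w‖₂² = 1.0·11.4071 = 11.4071

11.4071


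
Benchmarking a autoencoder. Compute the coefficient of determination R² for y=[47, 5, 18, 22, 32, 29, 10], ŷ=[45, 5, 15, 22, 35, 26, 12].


ȳ = 23.2857
SS_res = Σ(y-ŷ)² = 35
SS_tot = Σ(y-ȳ)² = 1211.43
R² = 1 - SS_res/SS_tot = 1 - 0.0289 = 0.9711

0.9711


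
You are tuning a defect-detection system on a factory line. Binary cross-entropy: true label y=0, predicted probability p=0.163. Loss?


BCE = -[y·ln(p) + (1-y)·ln(1-p)]
= -0 - 1·ln(1-0.163)
= -ln(0.837) = 0.1779

0.1779


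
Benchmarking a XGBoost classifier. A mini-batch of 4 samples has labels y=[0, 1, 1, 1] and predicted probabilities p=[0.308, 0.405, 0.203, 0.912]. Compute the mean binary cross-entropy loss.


L[0] = -ln(1-0.308) = -ln(0.692) = 0.3682
L[1] = -ln(0.405) = 0.9039
L[2] = -ln(0.203) = 1.5945
L[3] = -ln(0.912) = 0.0921
mean = (0.3682 + 0.9039 + 1.5945 + 0.0921)/4 = 0.7397

0.7397


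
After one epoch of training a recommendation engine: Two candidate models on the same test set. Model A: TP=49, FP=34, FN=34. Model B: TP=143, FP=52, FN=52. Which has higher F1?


Model A: P=49/83=0.5904, R=49/83=0.5904, F1=2PR/(P+R)=2TP/(2TP+FP+FN)=98/166=0.5904
Model B: P=143/195=0.7333, R=143/195=0.7333, F1=2PR/(P+R)=2TP/(2TP+FP+FN)=286/390=0.7333
0.5904 < 0.7333 → Model B

Model B


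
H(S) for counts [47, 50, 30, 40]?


Probabilities: [47/167, 50/167, 30/167, 40/167] ≈ [0.2814, 0.2994, 0.1796, 0.2395]
H = -((47/167)·log₂(47/167) + (50/167)·log₂(50/167) + (30/167)·log₂(30/167) + (40/167)·log₂(40/167))
  = 1.9745 bits

1.9745 bits


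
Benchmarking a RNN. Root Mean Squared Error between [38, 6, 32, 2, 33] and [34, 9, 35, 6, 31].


MSE = 54/5 = 10.8
RMSE = √(54/5) = 3.2863

3.2863


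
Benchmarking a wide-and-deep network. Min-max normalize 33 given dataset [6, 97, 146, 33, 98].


min=6, max=146
(33-6)/(146-6) = 27/140 = 0.1929

0.1929


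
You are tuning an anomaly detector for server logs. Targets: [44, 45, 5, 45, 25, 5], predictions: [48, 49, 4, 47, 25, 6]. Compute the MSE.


Squared errors: (44-48)²=16, (45-49)²=16, (5-4)²=1, (45-47)²=4, (25-25)²=0, (5-6)²=1
Sum = 38
MSE = 38/6 = 19/3

19/3


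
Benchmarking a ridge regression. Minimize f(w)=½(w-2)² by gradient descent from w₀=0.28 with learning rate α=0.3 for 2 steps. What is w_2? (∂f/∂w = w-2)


step 1: grad = 0.28-2 = -1.72; w = 0.28 - 0.3·(-1.72) = 0.796
step 2: grad = 0.796-2 = -1.204; w = 0.796 - 0.3·(-1.204) = 1.1572

1.1572


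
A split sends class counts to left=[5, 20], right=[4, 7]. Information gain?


Parent = [9, 27], H_parent = 0.8113
H_left = 0.7219 (n=25), H_right = 0.9457 (n=11)
H_children = (25/36)·0.7219 + (11/36)·0.9457 = 0.7903
IG = 0.8113 - 0.7903 = 0.021

0.021


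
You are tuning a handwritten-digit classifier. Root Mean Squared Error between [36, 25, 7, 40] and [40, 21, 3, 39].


MSE = 49/4 = 12.25
RMSE = √(49/4) = 3.5

3.5


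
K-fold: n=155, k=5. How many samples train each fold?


Fold size = 155/5 = 31
Training per fold = 155 - 31 = 124

124


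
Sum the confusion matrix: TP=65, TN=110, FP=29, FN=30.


Total = TP + TN + FP + FN
= 65 + 110 + 29 + 30
= 234
(Predicted positive: 94, predicted negative: 140)

234


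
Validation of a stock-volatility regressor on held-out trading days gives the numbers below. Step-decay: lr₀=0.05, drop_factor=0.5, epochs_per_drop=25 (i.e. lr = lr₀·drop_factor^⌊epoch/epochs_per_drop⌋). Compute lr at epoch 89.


n_drops = ⌊89/25⌋ = 3
lr = 0.05·0.5^3 = 0.05·0.125 = 0.00625

0.00625


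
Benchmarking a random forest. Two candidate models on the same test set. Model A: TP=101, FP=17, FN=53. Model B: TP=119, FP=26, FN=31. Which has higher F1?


Model A: P=101/118=0.8559, R=101/154=0.6558, F1=2PR/(P+R)=2TP/(2TP+FP+FN)=202/272=0.7426
Model B: P=119/145=0.8207, R=119/150=0.7933, F1=2PR/(P+R)=2TP/(2TP+FP+FN)=238/295=0.8068
0.7426 < 0.8068 → Model B

Model B


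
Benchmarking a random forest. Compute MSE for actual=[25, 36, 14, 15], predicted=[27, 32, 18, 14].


Squared errors: (25-27)²=4, (36-32)²=16, (14-18)²=16, (15-14)²=1
Sum = 37
MSE = 37/4 = 37/4

37/4


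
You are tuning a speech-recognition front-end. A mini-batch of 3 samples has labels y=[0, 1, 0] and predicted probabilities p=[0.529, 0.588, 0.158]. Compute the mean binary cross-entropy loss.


L[0] = -ln(1-0.529) = -ln(0.471) = 0.7529
L[1] = -ln(0.588) = 0.531
L[2] = -ln(1-0.158) = -ln(0.842) = 0.172
mean = (0.7529 + 0.531 + 0.172)/3 = 0.4853

0.4853


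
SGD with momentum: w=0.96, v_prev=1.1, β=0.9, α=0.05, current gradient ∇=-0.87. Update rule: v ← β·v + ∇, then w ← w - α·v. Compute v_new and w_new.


v_new = 0.9·1.1 - 0.87 = 0.99 - 0.87 = 0.12
w_new = 0.96 - 0.05·0.12 = 0.96 - 0.006 = 0.954

v_new=0.12, w_new=0.954


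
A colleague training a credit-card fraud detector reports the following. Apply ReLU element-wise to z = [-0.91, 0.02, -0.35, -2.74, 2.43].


ReLU(-0.91) = max(0, -0.91) = 0.0
ReLU(0.02) = max(0, 0.02) = 0.02
ReLU(-0.35) = max(0, -0.35) = 0.0
ReLU(-2.74) = max(0, -2.74) = 0.0
ReLU(2.43) = max(0, 2.43) = 2.43
result = [0.0, 0.02, 0.0, 0.0, 2.43]

[0.0, 0.02, 0.0, 0.0, 2.43]


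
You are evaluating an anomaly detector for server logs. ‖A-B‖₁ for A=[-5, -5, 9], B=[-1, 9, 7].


d = |-5+ 1| + |-5-9| + |9-7|
  = 4 + 14 + 2
  = 20

20


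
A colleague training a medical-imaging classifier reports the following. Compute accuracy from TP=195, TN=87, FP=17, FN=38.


Accuracy = (TP+TN)/(TP+TN+FP+FN)
= (195+87)/(337)
= 282/337 = 83.68%

83.68%


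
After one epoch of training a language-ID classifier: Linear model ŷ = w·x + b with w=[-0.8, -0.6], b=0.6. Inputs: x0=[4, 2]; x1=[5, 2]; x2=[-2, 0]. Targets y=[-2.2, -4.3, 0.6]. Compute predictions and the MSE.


ŷ0 = (-0.8)·(4) + (-0.6)·(2) + 0.6 = -3.8
ŷ1 = (-0.8)·(5) + (-0.6)·(2) + 0.6 = -4.6
ŷ2 = (-0.8)·(-2) + (-0.6)·(0) + 0.6 = 2.2
errors² = [2.56, 0.09, 2.56]
MSE = 5.2100/3 = 1.7367

1.7367


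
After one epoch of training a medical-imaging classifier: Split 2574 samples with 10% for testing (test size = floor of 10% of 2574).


Test = ⌊2574·10/100⌋ = 257
Train = 2574 - 257 = 2317

Train: 2317, Test: 257


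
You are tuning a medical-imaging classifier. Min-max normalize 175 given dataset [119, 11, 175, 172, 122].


min=11, max=175
(175-11)/(175-11) = 164/164 = 1.0

1.0


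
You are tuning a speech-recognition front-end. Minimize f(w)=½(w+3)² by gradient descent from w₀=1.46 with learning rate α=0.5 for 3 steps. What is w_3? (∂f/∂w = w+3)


step 1: grad = 1.46+3 = 4.46; w = 1.46 - 0.5·(4.46) = -0.77
step 2: grad = -0.77+3 = 2.23; w = -0.77 - 0.5·(2.23) = -1.885
step 3: grad = -1.885+3 = 1.115; w = -1.885 - 0.5·(1.115) = -2.4425

-2.4425


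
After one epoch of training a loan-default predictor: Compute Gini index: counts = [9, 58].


Probabilities: [9/67, 58/67] ≈ [0.1343, 0.8657]
Σpᵢ² = (81 + 3364)/67² = 3445/4489
Gini = 1 - Σpᵢ² = 1 - 3445/4489 = 0.2326

0.2326


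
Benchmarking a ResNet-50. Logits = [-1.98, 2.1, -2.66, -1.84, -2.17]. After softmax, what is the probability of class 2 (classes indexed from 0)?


Exponentials: e^-1.98=0.1381, e^2.1=8.1662, e^-2.66=0.0699, e^-1.84=0.1588, e^-2.17=0.1142
Sum = 8.6472
Softmax = [0.016, 0.9444, 0.0081, 0.0184, 0.0132]
p[2] = 0.0699/8.6472 = 0.0081

0.0081


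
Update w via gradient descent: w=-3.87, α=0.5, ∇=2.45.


w_new = w - α·∇
= -3.87 - 0.5·2.45
= -3.87 - 1.225
= -5.095

-5.095


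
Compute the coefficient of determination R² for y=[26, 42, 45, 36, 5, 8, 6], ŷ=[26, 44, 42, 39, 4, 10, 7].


ȳ = 24
SS_res = Σ(y-ŷ)² = 28
SS_tot = Σ(y-ȳ)² = 1854
R² = 1 - SS_res/SS_tot = 1 - 0.0151 = 0.9849

0.9849


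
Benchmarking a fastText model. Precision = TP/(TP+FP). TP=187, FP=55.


Precision = TP/(TP+FP)
= 187/(187+55)
= 187/242 = 77.27%

77.27%


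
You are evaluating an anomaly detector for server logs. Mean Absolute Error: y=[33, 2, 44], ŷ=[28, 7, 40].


Absolute errors: |33-28|=5, |2-7|=5, |44-40|=4
Sum = 14
MAE = 14/3 = 14/3

14/3


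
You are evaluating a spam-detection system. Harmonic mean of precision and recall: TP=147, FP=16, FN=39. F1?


Precision = 147/163 = 0.9018
Recall = 147/186 = 0.7903
F1 = 2·P·R/(P+R) = 2·TP/(2·TP+FP+FN) = 294/(294+16+39) = 294/349 = 0.8424

0.8424


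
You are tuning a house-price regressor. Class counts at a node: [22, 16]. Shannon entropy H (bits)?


Probabilities: [22/38, 16/38] ≈ [0.5789, 0.4211]
H = -((22/38)·log₂(22/38) + (16/38)·log₂(16/38))
  = 0.9819 bits

0.9819 bits


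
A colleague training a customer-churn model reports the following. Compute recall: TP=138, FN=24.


Recall = TP/(TP+FN)
= 138/(138+24)
= 138/162 = 85.19%

85.19%


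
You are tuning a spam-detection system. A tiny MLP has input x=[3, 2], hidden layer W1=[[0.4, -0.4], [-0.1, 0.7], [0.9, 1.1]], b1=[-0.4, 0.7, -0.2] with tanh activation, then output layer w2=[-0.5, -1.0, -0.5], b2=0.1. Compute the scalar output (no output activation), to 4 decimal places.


z1[0] = (0.4)·(3) + (-0.4)·(2) - 0.4 = 0.0
z1[1] = (-0.1)·(3) + (0.7)·(2) + 0.7 = 1.8
z1[2] = (0.9)·(3) + (1.1)·(2) - 0.2 = 4.7
h = tanh(z1) = [0.0, 0.9468, 0.9998]
output = (-0.5)·(0.0) + (-1.0)·(0.9468) + (-0.5)·(0.9998) + 0.1 = -1.3467

-1.3467


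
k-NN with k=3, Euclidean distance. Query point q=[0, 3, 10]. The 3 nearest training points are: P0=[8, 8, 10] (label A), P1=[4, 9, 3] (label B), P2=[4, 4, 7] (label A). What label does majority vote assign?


d(q,P0) = 9.434  (label A)
d(q,P1) = 10.0499  (label B)
d(q,P2) = 5.099  (label A)
Votes: A=2, B=1
Majority → A

A


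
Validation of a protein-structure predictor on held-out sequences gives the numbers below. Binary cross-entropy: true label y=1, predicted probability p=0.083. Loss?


BCE = -[y·ln(p) + (1-y)·ln(1-p)]
= -1·ln(0.083) - 0
= -ln(0.083) = 2.4889

2.4889


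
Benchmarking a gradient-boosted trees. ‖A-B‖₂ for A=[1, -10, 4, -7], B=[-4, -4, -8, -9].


d = √((1+ 4)² + (-10+ 4)² + (4+ 8)² + (-7+ 9)²)
  = √(25 + 36 + 144 + 4)
  = √209 = 14.4568

14.4568


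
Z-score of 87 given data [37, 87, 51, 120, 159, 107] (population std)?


μ = 93.5, σ = 41.2624
z = (87 - 93.5)/41.2624 = -0.1575

-0.1575


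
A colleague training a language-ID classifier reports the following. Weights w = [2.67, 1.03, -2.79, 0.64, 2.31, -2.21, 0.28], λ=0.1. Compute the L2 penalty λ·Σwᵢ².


‖w‖₂² = (2.67)² + (1.03)² + (-2.79)² + (0.64)² + (2.31)² + (-2.21)² + (0.28)²
     = 7.1289 + 1.0609 + 7.7841 + 0.4096 + 5.3361 + 4.8841 + 0.0784
     = 26.6821
λ·‖w‖₂² = 0.1·26.6821 = 2.66821

2.66821


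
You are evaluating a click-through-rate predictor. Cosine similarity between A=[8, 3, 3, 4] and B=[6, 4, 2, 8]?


A·B = 8·6 + 3·4 + 3·2 + 4·8 = 98
‖A‖ = √98 = 9.8995, ‖B‖ = √120 = 10.9545
cos = 98/(√98·√120) = 98/√11760 = 0.9037

0.9037


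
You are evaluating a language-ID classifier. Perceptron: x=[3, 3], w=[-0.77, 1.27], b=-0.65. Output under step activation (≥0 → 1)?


z = (3)·(-0.77) + (3)·(1.27) - 0.65
  = 0.85
step(z) = 1 (z≥0)

1


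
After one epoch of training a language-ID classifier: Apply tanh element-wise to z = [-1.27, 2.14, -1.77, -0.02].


tanh(-1.27) = -0.8538
tanh(2.14) = 0.9727
tanh(-1.77) = -0.9436
tanh(-0.02) = -0.02
result = [-0.8538, 0.9727, -0.9436, -0.02]

[-0.8538, 0.9727, -0.9436, -0.02]


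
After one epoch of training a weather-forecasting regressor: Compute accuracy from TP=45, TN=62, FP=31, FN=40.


Accuracy = (TP+TN)/(TP+TN+FP+FN)
= (45+62)/(178)
= 107/178 = 60.11%

60.11%


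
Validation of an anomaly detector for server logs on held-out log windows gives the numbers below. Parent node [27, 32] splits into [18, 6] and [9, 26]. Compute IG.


Parent = [27, 32], H_parent = 0.9948
H_left = 0.8113 (n=24), H_right = 0.8224 (n=35)
H_children = (24/59)·0.8113 + (35/59)·0.8224 = 0.8179
IG = 0.9948 - 0.8179 = 0.1769

0.1769


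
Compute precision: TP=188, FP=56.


Precision = TP/(TP+FP)
= 188/(188+56)
= 188/244 = 77.05%

77.05%


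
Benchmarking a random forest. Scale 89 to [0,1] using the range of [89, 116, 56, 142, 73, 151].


min=56, max=151
(89-56)/(151-56) = 33/95 = 0.3474

0.3474


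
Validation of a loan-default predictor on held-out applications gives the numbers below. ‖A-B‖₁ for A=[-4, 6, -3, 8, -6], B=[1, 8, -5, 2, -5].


d = |-4-1| + |6-8| + |-3+ 5| + |8-2| + |-6+ 5|
  = 5 + 2 + 2 + 6 + 1
  = 16

16


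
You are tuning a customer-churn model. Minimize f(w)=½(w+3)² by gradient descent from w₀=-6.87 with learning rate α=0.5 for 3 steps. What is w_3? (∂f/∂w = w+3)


step 1: grad = -6.87+3 = -3.87; w = -6.87 - 0.5·(-3.87) = -4.935
step 2: grad = -4.935+3 = -1.935; w = -4.935 - 0.5·(-1.935) = -3.9675
step 3: grad = -3.9675+3 = -0.9675; w = -3.9675 - 0.5·(-0.9675) = -3.48375

-3.48375


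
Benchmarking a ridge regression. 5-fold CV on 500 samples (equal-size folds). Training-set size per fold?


Fold size = 500/5 = 100
Training per fold = 500 - 100 = 400

400


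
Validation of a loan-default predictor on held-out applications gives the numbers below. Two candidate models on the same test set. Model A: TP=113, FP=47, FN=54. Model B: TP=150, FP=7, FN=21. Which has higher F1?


Model A: P=113/160=0.7063, R=113/167=0.6766, F1=2PR/(P+R)=2TP/(2TP+FP+FN)=226/327=0.6911
Model B: P=150/157=0.9554, R=150/171=0.8772, F1=2PR/(P+R)=2TP/(2TP+FP+FN)=300/328=0.9146
0.6911 < 0.9146 → Model B

Model B


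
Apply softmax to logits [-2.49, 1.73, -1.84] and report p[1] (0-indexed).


Exponentials: e^-2.49=0.0829, e^1.73=5.6407, e^-1.84=0.1588
Sum = 5.8824
Softmax = [0.0141, 0.9589, 0.027]
p[1] = 5.6407/5.8824 = 0.9589

0.9589


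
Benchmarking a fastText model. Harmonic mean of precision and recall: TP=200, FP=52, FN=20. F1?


Precision = 200/252 = 0.7937
Recall = 200/220 = 0.9091
F1 = 2·P·R/(P+R) = 2·TP/(2·TP+FP+FN) = 400/(400+52+20) = 400/472 = 0.8475

0.8475


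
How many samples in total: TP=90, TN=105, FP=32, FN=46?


Total = TP + TN + FP + FN
= 90 + 105 + 32 + 46
= 273
(Predicted positive: 122, predicted negative: 151)

273


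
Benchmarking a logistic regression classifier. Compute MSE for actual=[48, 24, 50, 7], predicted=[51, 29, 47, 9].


Squared errors: (48-51)²=9, (24-29)²=25, (50-47)²=9, (7-9)²=4
Sum = 47
MSE = 47/4 = 47/4

47/4


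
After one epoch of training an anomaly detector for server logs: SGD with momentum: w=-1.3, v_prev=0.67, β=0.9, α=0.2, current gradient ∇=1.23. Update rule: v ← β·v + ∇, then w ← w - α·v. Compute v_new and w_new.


v_new = 0.9·0.67 + 1.23 = 0.603 + 1.23 = 1.833
w_new = -1.3 - 0.2·1.833 = -1.3 - 0.3666 = -1.6666

v_new=1.833, w_new=-1.6666


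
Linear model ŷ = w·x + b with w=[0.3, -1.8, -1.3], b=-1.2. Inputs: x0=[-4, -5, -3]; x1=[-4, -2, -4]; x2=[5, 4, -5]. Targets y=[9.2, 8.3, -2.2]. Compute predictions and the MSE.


ŷ0 = (0.3)·(-4) + (-1.8)·(-5) + (-1.3)·(-3) - 1.2 = 10.5
ŷ1 = (0.3)·(-4) + (-1.8)·(-2) + (-1.3)·(-4) - 1.2 = 6.4
ŷ2 = (0.3)·(5) + (-1.8)·(4) + (-1.3)·(-5) - 1.2 = -0.4
errors² = [1.69, 3.61, 3.24]
MSE = 8.5400/3 = 2.8467

2.8467


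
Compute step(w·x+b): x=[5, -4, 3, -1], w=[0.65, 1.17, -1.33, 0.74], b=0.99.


z = (5)·(0.65) + (-4)·(1.17) + (3)·(-1.33) + (-1)·(0.74) + 0.99
  = -5.17
step(z) = 0 (z<0)

0


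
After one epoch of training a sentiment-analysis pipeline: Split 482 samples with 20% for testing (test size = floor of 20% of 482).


Test = ⌊482·20/100⌋ = 96
Train = 482 - 96 = 386

Train: 386, Test: 96


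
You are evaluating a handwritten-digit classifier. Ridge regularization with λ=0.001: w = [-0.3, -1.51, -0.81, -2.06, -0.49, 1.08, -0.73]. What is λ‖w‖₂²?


‖w‖₂² = (-0.3)² + (-1.51)² + (-0.81)² + (-2.06)² + (-0.49)² + (1.08)² + (-0.73)²
     = 0.09 + 2.2801 + 0.6561 + 4.2436 + 0.2401 + 1.1664 + 0.5329
     = 9.2092
λ·‖w‖₂² = 0.001·9.2092 = 0.009209

0.009209


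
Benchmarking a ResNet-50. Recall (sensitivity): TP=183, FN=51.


Recall = TP/(TP+FN)
= 183/(183+51)
= 183/234 = 78.21%

78.21%


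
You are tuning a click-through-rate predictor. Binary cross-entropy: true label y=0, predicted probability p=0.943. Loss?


BCE = -[y·ln(p) + (1-y)·ln(1-p)]
= -0 - 1·ln(1-0.943)
= -ln(0.057) = 2.8647

2.8647


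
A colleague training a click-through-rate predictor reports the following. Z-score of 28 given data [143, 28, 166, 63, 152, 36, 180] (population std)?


μ = 109.7143, σ = 60.1159
z = (28 - 109.7143)/60.1159 = -1.3593

-1.3593


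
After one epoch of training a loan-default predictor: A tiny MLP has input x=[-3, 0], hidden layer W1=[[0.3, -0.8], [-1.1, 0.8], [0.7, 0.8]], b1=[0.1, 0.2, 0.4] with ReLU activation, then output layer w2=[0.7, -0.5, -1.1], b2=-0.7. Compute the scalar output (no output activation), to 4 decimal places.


z1[0] = (0.3)·(-3) + (-0.8)·(0) + 0.1 = -0.8
z1[1] = (-1.1)·(-3) + (0.8)·(0) + 0.2 = 3.5
z1[2] = (0.7)·(-3) + (0.8)·(0) + 0.4 = -1.7
h = ReLU(z1) = [0.0, 3.5, 0.0]
output = (0.7)·(0.0) + (-0.5)·(3.5) + (-1.1)·(0.0) - 0.7 = -2.45

-2.45


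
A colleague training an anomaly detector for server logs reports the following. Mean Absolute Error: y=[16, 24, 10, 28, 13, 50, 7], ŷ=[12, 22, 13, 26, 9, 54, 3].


Absolute errors: |16-12|=4, |24-22|=2, |10-13|=3, |28-26|=2, |13-9|=4, |50-54|=4, |7-3|=4
Sum = 23
MAE = 23/7 = 23/7

23/7


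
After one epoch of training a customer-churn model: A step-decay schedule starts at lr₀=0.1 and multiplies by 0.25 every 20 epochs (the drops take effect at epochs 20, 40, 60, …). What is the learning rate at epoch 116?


n_drops = ⌊116/20⌋ = 5
lr = 0.1·0.25^5 = 0.1·0.0009765625 = 0.00009765625

0.00009765625


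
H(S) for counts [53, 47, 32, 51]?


Probabilities: [53/183, 47/183, 32/183, 51/183] ≈ [0.2896, 0.2568, 0.1749, 0.2787]
H = -((53/183)·log₂(53/183) + (47/183)·log₂(47/183) + (32/183)·log₂(32/183) + (51/183)·log₂(51/183))
  = 1.975 bits

1.975 bits


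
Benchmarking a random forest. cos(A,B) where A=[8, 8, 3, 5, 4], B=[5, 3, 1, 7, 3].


A·B = 8·5 + 8·3 + 3·1 + 5·7 + 4·3 = 114
‖A‖ = √178 = 13.3417, ‖B‖ = √93 = 9.6437
cos = 114/(√178·√93) = 114/√16554 = 0.886

0.886


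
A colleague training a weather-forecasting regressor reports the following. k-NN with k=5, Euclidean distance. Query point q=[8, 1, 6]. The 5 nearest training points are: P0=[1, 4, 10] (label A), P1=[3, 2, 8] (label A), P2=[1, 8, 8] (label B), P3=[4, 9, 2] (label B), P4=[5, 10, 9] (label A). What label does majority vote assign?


d(q,P0) = 8.6023  (label A)
d(q,P1) = 5.4772  (label A)
d(q,P2) = 10.0995  (label B)
d(q,P3) = 9.798  (label B)
d(q,P4) = 9.9499  (label A)
Votes: A=3, B=2
Majority → A

A


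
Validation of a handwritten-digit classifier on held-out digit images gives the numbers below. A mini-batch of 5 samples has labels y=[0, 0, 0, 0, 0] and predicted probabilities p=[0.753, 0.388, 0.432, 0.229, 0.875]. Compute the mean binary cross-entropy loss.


L[0] = -ln(1-0.753) = -ln(0.247) = 1.3984
L[1] = -ln(1-0.388) = -ln(0.612) = 0.491
L[2] = -ln(1-0.432) = -ln(0.568) = 0.5656
L[3] = -ln(1-0.229) = -ln(0.771) = 0.2601
L[4] = -ln(1-0.875) = -ln(0.125) = 2.0794
mean = (1.3984 + 0.491 + 0.5656 + 0.2601 + 2.0794)/5 = 0.9589

0.9589


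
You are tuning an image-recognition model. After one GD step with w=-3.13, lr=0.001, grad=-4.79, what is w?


w_new = w - α·∇
= -3.13 - 0.001·-4.79
= -3.13 + 0.00479
= -3.12521

-3.12521


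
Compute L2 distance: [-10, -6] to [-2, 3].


d = √((-10+ 2)² + (-6-3)²)
  = √(64 + 81)
  = √145 = 12.0416

12.0416


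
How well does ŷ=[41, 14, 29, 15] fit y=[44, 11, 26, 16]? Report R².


ȳ = 24.25
SS_res = Σ(y-ŷ)² = 28
SS_tot = Σ(y-ȳ)² = 636.75
R² = 1 - SS_res/SS_tot = 1 - 0.044 = 0.956

0.956


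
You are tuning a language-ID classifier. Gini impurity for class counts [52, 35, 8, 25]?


Probabilities: [52/120, 35/120, 8/120, 25/120] ≈ [0.4333, 0.2917, 0.0667, 0.2083]
Σpᵢ² = (2704 + 1225 + 64 + 625)/120² = 4618/14400
Gini = 1 - Σpᵢ² = 1 - 4618/14400 = 0.6793

0.6793


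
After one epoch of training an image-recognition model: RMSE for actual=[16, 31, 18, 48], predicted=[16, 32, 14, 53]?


MSE = 42/4 = 10.5
RMSE = √(42/4) = 3.2404

3.2404


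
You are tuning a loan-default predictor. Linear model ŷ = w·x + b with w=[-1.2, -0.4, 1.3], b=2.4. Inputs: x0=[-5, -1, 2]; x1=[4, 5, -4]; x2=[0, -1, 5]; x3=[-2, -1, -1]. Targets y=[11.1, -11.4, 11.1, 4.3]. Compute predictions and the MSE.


ŷ0 = (-1.2)·(-5) + (-0.4)·(-1) + (1.3)·(2) + 2.4 = 11.4
ŷ1 = (-1.2)·(4) + (-0.4)·(5) + (1.3)·(-4) + 2.4 = -9.6
ŷ2 = (-1.2)·(0) + (-0.4)·(-1) + (1.3)·(5) + 2.4 = 9.3
ŷ3 = (-1.2)·(-2) + (-0.4)·(-1) + (1.3)·(-1) + 2.4 = 3.9
errors² = [0.09, 3.24, 3.24, 0.16]
MSE = 6.7300/4 = 1.6825

1.6825


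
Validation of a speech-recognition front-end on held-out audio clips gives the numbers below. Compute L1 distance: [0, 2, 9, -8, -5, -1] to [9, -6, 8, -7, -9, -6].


d = |0-9| + |2+ 6| + |9-8| + |-8+ 7| + |-5+ 9| + |-1+ 6|
  = 9 + 8 + 1 + 1 + 4 + 5
  = 28

28


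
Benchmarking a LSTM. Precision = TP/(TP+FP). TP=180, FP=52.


Precision = TP/(TP+FP)
= 180/(180+52)
= 180/232 = 77.59%

77.59%


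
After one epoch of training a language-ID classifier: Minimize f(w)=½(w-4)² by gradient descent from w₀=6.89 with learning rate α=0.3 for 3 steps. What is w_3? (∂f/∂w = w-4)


step 1: grad = 6.89-4 = 2.89; w = 6.89 - 0.3·(2.89) = 6.023
step 2: grad = 6.023-4 = 2.023; w = 6.023 - 0.3·(2.023) = 5.4161
step 3: grad = 5.4161-4 = 1.4161; w = 5.4161 - 0.3·(1.4161) = 4.99127

4.99127


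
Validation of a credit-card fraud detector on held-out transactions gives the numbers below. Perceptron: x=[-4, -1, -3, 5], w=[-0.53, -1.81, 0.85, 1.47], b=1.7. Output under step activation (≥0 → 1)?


z = (-4)·(-0.53) + (-1)·(-1.81) + (-3)·(0.85) + (5)·(1.47) + 1.7
  = 10.43
step(z) = 1 (z≥0)

1


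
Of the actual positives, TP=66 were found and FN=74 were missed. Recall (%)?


Recall = TP/(TP+FN)
= 66/(66+74)
= 66/140 = 47.14%

47.14%


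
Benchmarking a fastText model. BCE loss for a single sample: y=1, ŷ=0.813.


BCE = -[y·ln(p) + (1-y)·ln(1-p)]
= -1·ln(0.813) - 0
= -ln(0.813) = 0.207

0.207


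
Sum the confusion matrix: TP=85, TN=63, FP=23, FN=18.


Total = TP + TN + FP + FN
= 85 + 63 + 23 + 18
= 189
(Predicted positive: 108, predicted negative: 81)

189


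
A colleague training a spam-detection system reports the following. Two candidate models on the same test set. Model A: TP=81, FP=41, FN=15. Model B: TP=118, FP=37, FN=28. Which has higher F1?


Model A: P=81/122=0.6639, R=81/96=0.8438, F1=2PR/(P+R)=2TP/(2TP+FP+FN)=162/218=0.7431
Model B: P=118/155=0.7613, R=118/146=0.8082, F1=2PR/(P+R)=2TP/(2TP+FP+FN)=236/301=0.7841
0.7431 < 0.7841 → Model B

Model B


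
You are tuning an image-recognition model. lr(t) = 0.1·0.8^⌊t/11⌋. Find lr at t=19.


n_drops = ⌊19/11⌋ = 1
lr = 0.1·0.8^1 = 0.1·0.8 = 0.08

0.08


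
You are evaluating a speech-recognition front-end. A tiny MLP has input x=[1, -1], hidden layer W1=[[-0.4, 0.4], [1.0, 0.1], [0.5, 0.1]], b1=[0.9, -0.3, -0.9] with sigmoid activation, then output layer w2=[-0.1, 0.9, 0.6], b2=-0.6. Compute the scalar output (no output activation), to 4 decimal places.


z1[0] = (-0.4)·(1) + (0.4)·(-1) + 0.9 = 0.1
z1[1] = (1.0)·(1) + (0.1)·(-1) - 0.3 = 0.6
z1[2] = (0.5)·(1) + (0.1)·(-1) - 0.9 = -0.5
h = sigmoid(z1) = [0.525, 0.6457, 0.3775]
output = (-0.1)·(0.525) + (0.9)·(0.6457) + (0.6)·(0.3775) - 0.6 = 0.1551

0.1551


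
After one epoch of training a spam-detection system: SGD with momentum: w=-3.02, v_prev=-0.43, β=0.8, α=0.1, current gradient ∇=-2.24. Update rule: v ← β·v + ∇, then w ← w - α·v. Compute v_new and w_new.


v_new = 0.8·-0.43 - 2.24 = -0.344 - 2.24 = -2.584
w_new = -3.02 - 0.1·-2.584 = -3.02 + 0.2584 = -2.7616

v_new=-2.584, w_new=-2.7616
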